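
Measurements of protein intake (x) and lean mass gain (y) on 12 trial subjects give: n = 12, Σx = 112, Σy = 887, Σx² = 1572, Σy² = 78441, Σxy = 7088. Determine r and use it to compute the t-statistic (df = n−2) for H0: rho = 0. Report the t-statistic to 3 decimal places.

-1.626

S_xy = nΣxy − ΣxΣy = 12·7088 − 112·887 = 85056 − 99344 = -14288
S_xx = nΣx² − (Σx)² = 12·1572 − 112² = 18864 − 12544 = 6320
S_yy = nΣy² − (Σy)² = 12·78441 − 887² = 941292 − 786769 = 154523
r = S_xy / √(S_xx·S_yy) = -14288 / √(6320·154523) = -14288 / √976585360 = -14288 / 31250.3658 = -0.4572
t = r·√(n−2)/√(1−r²) = -0.4572·√10 / √(1−0.209032) = -1.445793 / 0.889364 = -1.626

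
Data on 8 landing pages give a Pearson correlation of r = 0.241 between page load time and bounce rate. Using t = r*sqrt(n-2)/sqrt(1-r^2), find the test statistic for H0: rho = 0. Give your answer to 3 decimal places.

0.608

t = r·√(n−2) / √(1−r²) with r = 0.241, n = 8
  = 0.241·√6 / √(1 − 0.058081)
  = 0.241·2.449490 / 0.970525
  = 0.590327 / 0.970525 = 0.608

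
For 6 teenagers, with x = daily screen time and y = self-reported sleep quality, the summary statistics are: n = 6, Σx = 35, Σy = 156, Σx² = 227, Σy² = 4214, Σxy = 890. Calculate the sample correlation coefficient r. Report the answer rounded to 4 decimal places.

S_xy = nΣxy − ΣxΣy = 6·890 − 35·156 = 5340 − 5460 = -120
S_xx = nΣx² − (Σx)² = 6·227 − 35² = 1362 − 1225 = 137
S_yy = nΣy² − (Σy)² = 6·4214 − 156² = 25284 − 24336 = 948
r = S_xy / √(S_xx·S_yy) = -120 / √(137·948) = -120 / √129876 = -120 / 360.3831 = -0.3330

-0.3330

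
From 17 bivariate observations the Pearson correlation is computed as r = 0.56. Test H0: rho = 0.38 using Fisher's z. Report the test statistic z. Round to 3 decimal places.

Fisher z: atanh(0.56) = 0.632833, atanh(0.38) = 0.400060
z = (z_r − z_0)·√(n−3) = (0.632833 − 0.400060)·√14 = 0.232773 · 3.741657 = 0.871

0.871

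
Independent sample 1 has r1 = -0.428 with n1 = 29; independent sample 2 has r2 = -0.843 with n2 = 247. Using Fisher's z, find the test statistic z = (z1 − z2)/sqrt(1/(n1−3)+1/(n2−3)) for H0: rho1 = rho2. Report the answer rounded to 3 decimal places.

z1 = atanh(-0.428) = -0.457446,  z2 = atanh(-0.843) = -1.231452
SE = √(1/(n1−3) + 1/(n2−3)) = √(1/26 + 1/244) = √(0.0384615 + 0.0040984) = √0.0425599 = 0.206301
z = (z1 − z2)/SE = (-0.457446 − (-1.231452)) / 0.206301 = 0.774006 / 0.206301 = 3.752

3.752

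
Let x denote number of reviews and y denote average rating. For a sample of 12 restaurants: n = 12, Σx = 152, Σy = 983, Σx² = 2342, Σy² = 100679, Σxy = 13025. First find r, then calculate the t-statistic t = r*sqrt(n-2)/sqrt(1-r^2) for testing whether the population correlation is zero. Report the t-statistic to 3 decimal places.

Numerator: nΣxy − (Σx)(Σy) = 12·13025 − (152)(983) = 6884
Denominator: √[(nΣx²−(Σx)²)(nΣy²−(Σy)²)]
  nΣx²−(Σx)² = 12·2342 − 23104 = 5000;  nΣy²−(Σy)² = 12·100679 − 966289 = 241859
  √(5000·241859) = √1209295000 = 34774.9191
r = 6884 / 34774.9191 = 0.1980
t = r·√(n−2)/√(1−r²) = 0.1980·√10 / √(1−0.039204) = 0.626131 / 0.980202 = 0.639

0.639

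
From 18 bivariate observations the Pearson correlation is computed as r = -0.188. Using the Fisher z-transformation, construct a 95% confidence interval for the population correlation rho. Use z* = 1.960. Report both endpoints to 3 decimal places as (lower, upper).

Fisher z: z_r = atanh(r) = ½·ln((1+(-0.188))/(1−(-0.188))) = -0.190263
SE(z) = 1/√(n−3) = 1/√15 = 0.258199
95% ⇒ z* = 1.960; margin = 1.960·0.258199 = 0.506070
CI on z-scale: (-0.696333, 0.315807)
Back-transform: tanh(-0.696333) = -0.602035, tanh(0.315807) = 0.305711

(-0.602, 0.306)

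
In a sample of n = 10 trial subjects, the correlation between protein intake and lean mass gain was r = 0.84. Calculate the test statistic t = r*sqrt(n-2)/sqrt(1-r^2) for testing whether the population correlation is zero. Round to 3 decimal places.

4.379

1 − r² = 1 − 0.7056 = 0.2944;  √(1−r²) = 0.542586
√(n−2) = √8 = 2.828427
t = r·√(n−2)/√(1−r²) = 0.84 · 2.828427 / 0.542586 = 4.379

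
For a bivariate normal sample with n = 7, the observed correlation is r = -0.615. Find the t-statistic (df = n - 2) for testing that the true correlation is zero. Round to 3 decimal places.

1 − r² = 1 − 0.378225 = 0.621775;  √(1−r²) = 0.788527
√(n−2) = √5 = 2.236068
t = r·√(n−2)/√(1−r²) = -0.615 · 2.236068 / 0.788527 = -1.744

-1.744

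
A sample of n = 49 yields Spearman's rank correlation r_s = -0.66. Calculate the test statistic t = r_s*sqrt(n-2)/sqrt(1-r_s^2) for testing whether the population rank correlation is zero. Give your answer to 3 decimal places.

t = r_s·√(n−2) / √(1−r_s²) with r_s = -0.66, n = 49
  = -0.66·√47 / √(1 − 0.4356)
  = -0.66·6.855655 / 0.751266
  = -4.524732 / 0.751266 = -6.023

-6.023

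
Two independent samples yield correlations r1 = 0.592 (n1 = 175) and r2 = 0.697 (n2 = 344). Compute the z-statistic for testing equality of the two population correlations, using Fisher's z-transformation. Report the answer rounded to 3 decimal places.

z1 = atanh(0.592) = 0.680740,  z2 = atanh(0.697) = 0.861442
SE = √(1/(n1−3) + 1/(n2−3)) = √(1/172 + 1/341) = √(0.0058140 + 0.0029326) = √0.0087466 = 0.093523
z = (z1 − z2)/SE = (0.680740 − 0.861442) / 0.093523 = -0.180702 / 0.093523 = -1.932

-1.932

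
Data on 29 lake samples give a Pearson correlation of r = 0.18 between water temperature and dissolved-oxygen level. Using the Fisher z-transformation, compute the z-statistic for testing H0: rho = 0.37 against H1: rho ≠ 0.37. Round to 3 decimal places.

z_r = atanh(0.18) = 0.181983,  z_0 = atanh(0.37) = 0.388423
SE = 1/√(n−3) = 1/√26 = 0.196116
z = (z_r − z_0)/SE = (0.181983 − 0.388423) / 0.196116 = -0.206440 / 0.196116 = -1.053

-1.053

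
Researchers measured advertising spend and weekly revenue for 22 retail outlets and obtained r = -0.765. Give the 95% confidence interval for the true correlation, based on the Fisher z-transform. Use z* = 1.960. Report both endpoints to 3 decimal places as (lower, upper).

z_r = atanh(-0.765) = -1.008160;  SE = 1/√(n−3) = 1/√19 = 0.229416
z-limits: -1.008160 ± 1.960·0.229416 = -1.008160 ± 0.449655 = [-1.457815, -0.558505]
ρ-limits: (tanh -1.457815, tanh -0.558505) = (-0.897, -0.507)

(-0.897, -0.507)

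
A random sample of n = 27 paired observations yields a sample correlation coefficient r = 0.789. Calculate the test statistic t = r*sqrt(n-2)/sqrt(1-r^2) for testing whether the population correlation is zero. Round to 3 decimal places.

1 − r² = 1 − 0.622521 = 0.377479;  √(1−r²) = 0.614393
√(n−2) = √25 = 5.000000
t = r·√(n−2)/√(1−r²) = 0.789 · 5.000000 / 0.614393 = 6.421

6.421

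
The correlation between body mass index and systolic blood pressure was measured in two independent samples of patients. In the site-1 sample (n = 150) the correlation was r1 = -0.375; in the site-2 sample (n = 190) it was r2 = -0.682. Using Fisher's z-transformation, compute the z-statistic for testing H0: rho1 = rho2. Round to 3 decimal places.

z1 = atanh(-0.375) = -0.394229,  z2 = atanh(-0.682) = -0.832844
SE = √(1/(n1−3) + 1/(n2−3)) = √(1/147 + 1/187) = √(0.0068027 + 0.0053476) = √0.0121503 = 0.110228
z = (z1 − z2)/SE = (-0.394229 − (-0.832844)) / 0.110228 = 0.438615 / 0.110228 = 3.979

3.979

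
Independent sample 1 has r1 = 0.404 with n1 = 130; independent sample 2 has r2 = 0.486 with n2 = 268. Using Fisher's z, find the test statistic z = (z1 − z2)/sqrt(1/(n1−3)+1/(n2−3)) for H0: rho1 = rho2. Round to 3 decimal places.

-0.949

z1 = atanh(0.404) = 0.428420,  z2 = atanh(0.486) = 0.530810
SE = √(1/(n1−3) + 1/(n2−3)) = √(1/127 + 1/265) = √(0.0078740 + 0.0037736) = √0.0116476 = 0.107924
z = (z1 − z2)/SE = (0.428420 − 0.530810) / 0.107924 = -0.102390 / 0.107924 = -0.949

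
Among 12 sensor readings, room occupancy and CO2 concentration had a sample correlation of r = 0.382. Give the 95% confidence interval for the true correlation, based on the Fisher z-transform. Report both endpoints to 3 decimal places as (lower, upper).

(-0.246, 0.784)

Fisher z: z_r = atanh(r) = ½·ln((1+0.382)/(1−0.382)) = 0.402399
SE(z) = 1/√(n−3) = 1/√9 = 0.333333
95% ⇒ z* = 1.960; margin = 1.960·0.333333 = 0.653333
CI on z-scale: (-0.250934, 1.055732)
Back-transform: tanh(-0.250934) = -0.245796, tanh(1.055732) = 0.784025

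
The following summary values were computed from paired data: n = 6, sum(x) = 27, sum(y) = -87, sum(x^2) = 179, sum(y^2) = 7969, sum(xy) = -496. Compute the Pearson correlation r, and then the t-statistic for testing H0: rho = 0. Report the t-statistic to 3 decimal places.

-0.341

Numerator: nΣxy − (Σx)(Σy) = 6·(-496) − (27)(-87) = -627
Denominator: √[(nΣx²−(Σx)²)(nΣy²−(Σy)²)]
  nΣx²−(Σx)² = 6·179 − 729 = 345;  nΣy²−(Σy)² = 6·7969 − 7569 = 40245
  √(345·40245) = √13884525 = 3726.1944
r = -627 / 3726.1944 = -0.1683
t = r·√(n−2)/√(1−r²) = -0.1683·√4 / √(1−0.028325) = -0.336600 / 0.985736 = -0.341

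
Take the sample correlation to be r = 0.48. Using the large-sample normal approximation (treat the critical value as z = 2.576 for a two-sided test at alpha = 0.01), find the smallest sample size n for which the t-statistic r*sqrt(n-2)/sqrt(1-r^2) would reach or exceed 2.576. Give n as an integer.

25

Need r·√(n−2)/√(1−r²) ≥ 2.576
√(n−2) ≥ 2.576·√(1−0.2304) / 0.48 = 2.576·0.877268 / 0.48 = 4.7080
n−2 ≥ 22.1653  ⇒  n ≥ 24.1653
Smallest integer n = 25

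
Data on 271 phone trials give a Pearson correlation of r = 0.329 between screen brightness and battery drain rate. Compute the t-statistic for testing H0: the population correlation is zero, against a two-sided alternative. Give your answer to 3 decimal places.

5.714

t = r·√(n−2) / √(1−r²) with r = 0.329, n = 271
  = 0.329·√269 / √(1 − 0.108241)
  = 0.329·16.401219 / 0.944330
  = 5.396001 / 0.944330 = 5.714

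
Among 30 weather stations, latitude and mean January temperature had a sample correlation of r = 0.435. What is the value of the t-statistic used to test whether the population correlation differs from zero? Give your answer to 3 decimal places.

1 − r² = 1 − 0.189225 = 0.810775;  √(1−r²) = 0.900430
√(n−2) = √28 = 5.291503
t = r·√(n−2)/√(1−r²) = 0.435 · 5.291503 / 0.900430 = 2.556

2.556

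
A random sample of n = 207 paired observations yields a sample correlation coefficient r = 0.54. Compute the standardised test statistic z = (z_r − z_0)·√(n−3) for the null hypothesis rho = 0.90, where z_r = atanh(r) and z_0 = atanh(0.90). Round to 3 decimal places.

-12.398

z_r = atanh(0.54) = 0.604156,  z_0 = atanh(0.90) = 1.472219
SE = 1/√(n−3) = 1/√204 = 0.070014
z = (z_r − z_0)/SE = (0.604156 − 1.472219) / 0.070014 = -0.868063 / 0.070014 = -12.398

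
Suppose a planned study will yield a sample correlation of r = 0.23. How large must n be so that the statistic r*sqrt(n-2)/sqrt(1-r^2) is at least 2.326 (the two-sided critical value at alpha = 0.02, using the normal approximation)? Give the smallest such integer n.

r√(n−2)/√(1−r²) ≥ 2.326  ⇔  n−2 ≥ (2.326)²·(1−r²)/r²
(1−r²)/r² = (1−0.0529)/0.0529 = 17.9036
n ≥ 2 + 5.410276·17.9036 = 2 + 96.8634 = 98.8634
⌈98.8634⌉ = 99

99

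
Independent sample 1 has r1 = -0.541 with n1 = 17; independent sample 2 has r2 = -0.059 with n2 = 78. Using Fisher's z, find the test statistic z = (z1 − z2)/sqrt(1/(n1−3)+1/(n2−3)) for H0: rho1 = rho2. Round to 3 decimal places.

z1 = atanh(-0.541) = -0.605568,  z2 = atanh(-0.059) = -0.059069
SE = √(1/(n1−3) + 1/(n2−3)) = √(1/14 + 1/75) = √(0.0714286 + 0.0133333) = √0.0847619 = 0.291139
z = (z1 − z2)/SE = (-0.605568 − (-0.059069)) / 0.291139 = -0.546499 / 0.291139 = -1.877

-1.877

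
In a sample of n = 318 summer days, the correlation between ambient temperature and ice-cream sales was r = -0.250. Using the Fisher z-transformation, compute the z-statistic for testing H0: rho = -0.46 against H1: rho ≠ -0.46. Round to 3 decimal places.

4.293

Fisher z: atanh(-0.250) = -0.255413, atanh(-0.46) = -0.497311
z = (z_r − z_0)·√(n−3) = (-0.255413 − (-0.497311))·√315 = 0.241898 · 17.748239 = 4.293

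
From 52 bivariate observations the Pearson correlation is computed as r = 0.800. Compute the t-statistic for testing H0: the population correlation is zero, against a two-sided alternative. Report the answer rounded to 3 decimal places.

9.428

1 − r² = 1 − 0.640000 = 0.360000;  √(1−r²) = 0.600000
√(n−2) = √50 = 7.071068
t = r·√(n−2)/√(1−r²) = 0.800 · 7.071068 / 0.600000 = 9.428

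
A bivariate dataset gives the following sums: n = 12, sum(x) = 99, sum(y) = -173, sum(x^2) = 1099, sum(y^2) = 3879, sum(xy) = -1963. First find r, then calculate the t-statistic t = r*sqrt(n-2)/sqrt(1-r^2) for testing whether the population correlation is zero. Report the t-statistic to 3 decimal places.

-5.257

Numerator: nΣxy − (Σx)(Σy) = 12·(-1963) − (99)(-173) = -6429
Denominator: √[(nΣx²−(Σx)²)(nΣy²−(Σy)²)]
  nΣx²−(Σx)² = 12·1099 − 9801 = 3387;  nΣy²−(Σy)² = 12·3879 − 29929 = 16619
  √(3387·16619) = √56288553 = 7502.5698
r = -6429 / 7502.5698 = -0.8569
t = r·√(n−2)/√(1−r²) = -0.8569·√10 / √(1−0.734278) = -2.709756 / 0.515482 = -5.257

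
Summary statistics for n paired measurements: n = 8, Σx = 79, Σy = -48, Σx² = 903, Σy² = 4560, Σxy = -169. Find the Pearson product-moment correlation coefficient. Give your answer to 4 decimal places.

S_xy = nΣxy − ΣxΣy = 8·(-169) − 79·(-48) = -1352 − (-3792) = 2440
S_xx = nΣx² − (Σx)² = 8·903 − 79² = 7224 − 6241 = 983
S_yy = nΣy² − (Σy)² = 8·4560 − (-48)² = 36480 − 2304 = 34176
r = S_xy / √(S_xx·S_yy) = 2440 / √(983·34176) = 2440 / √33595008 = 2440 / 5796.1201 = 0.4210

0.4210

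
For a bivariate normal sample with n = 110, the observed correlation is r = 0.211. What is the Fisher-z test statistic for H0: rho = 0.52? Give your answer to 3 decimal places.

Fisher z: atanh(0.211) = 0.214218, atanh(0.52) = 0.576340
z = (z_r − z_0)·√(n−3) = (0.214218 − 0.576340)·√107 = -0.362122 · 10.344080 = -3.746

-3.746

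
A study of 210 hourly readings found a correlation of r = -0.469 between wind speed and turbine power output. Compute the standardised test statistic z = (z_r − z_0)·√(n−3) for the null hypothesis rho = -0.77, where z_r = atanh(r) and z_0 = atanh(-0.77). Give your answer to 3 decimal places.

Fisher z: atanh(-0.469) = -0.508788, atanh(-0.77) = -1.020328
z = (z_r − z_0)·√(n−3) = (-0.508788 − (-1.020328))·√207 = 0.511540 · 14.387495 = 7.360

7.360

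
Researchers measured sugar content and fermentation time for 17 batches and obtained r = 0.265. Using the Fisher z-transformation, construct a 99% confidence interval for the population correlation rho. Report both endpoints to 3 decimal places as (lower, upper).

(-0.394, 0.744)

z_r = atanh(0.265) = 0.271478;  SE = 1/√(n−3) = 1/√14 = 0.267261
z-limits: 0.271478 ± 2.576·0.267261 = 0.271478 ± 0.688464 = [-0.416986, 0.959942]
ρ-limits: (tanh -0.416986, tanh 0.959942) = (-0.394, 0.744)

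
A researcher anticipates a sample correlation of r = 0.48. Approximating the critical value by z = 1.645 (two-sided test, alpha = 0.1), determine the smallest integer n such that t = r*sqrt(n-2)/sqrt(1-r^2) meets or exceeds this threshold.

r√(n−2)/√(1−r²) ≥ 1.645  ⇔  n−2 ≥ (1.645)²·(1−r²)/r²
(1−r²)/r² = (1−0.2304)/0.2304 = 3.3403
n ≥ 2 + 2.706025·3.3403 = 2 + 9.0389 = 11.0389
⌈11.0389⌉ = 12

12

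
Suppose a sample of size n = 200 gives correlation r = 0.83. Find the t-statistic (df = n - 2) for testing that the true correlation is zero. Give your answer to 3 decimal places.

1 − r² = 1 − 0.6889 = 0.3111;  √(1−r²) = 0.557763
√(n−2) = √198 = 14.071247
t = r·√(n−2)/√(1−r²) = 0.83 · 14.071247 / 0.557763 = 20.939

20.939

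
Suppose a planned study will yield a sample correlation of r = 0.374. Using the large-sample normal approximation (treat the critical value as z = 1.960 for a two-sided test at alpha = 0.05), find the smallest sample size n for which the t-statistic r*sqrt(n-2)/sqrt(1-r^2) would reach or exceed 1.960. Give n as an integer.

Need r·√(n−2)/√(1−r²) ≥ 1.960
√(n−2) ≥ 1.960·√(1−0.139876) / 0.374 = 1.960·0.927429 / 0.374 = 4.8603
n−2 ≥ 23.6225  ⇒  n ≥ 25.6225
Smallest integer n = 26

26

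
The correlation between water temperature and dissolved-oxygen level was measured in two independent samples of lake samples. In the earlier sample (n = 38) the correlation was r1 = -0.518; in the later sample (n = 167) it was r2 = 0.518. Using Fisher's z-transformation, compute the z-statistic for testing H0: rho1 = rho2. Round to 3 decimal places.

-6.161

Fisher z-transforms: z1 = atanh(-0.518) = -0.573602, z2 = atanh(0.518) = 0.573602; difference d = -1.147204
Var(d) = 1/35 + 1/164 = 0.0285714 + 0.0060976 = 0.0346690
z = d/√Var(d) = -1.147204 / √0.0346690 = -1.147204 / 0.186196 = -6.161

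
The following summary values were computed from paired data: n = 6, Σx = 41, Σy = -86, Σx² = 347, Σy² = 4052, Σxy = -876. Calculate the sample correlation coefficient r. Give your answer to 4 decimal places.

-0.6642

S_xy = nΣxy − ΣxΣy = 6·(-876) − 41·(-86) = -5256 − (-3526) = -1730
S_xx = nΣx² − (Σx)² = 6·347 − 41² = 2082 − 1681 = 401
S_yy = nΣy² − (Σy)² = 6·4052 − (-86)² = 24312 − 7396 = 16916
r = S_xy / √(S_xx·S_yy) = -1730 / √(401·16916) = -1730 / √6783316 = -1730 / 2604.4800 = -0.6642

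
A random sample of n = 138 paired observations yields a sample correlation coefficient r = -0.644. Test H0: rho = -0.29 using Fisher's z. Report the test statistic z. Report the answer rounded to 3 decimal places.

Fisher z: atanh(-0.644) = -0.764978, atanh(-0.29) = -0.298566
z = (z_r − z_0)·√(n−3) = (-0.764978 − (-0.298566))·√135 = -0.466412 · 11.618950 = -5.419

-5.419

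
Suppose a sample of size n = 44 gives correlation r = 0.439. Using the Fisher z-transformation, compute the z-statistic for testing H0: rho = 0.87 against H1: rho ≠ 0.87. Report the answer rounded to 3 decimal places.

-5.520

z_r = atanh(0.439) = 0.470991,  z_0 = atanh(0.87) = 1.333080
SE = 1/√(n−3) = 1/√41 = 0.156174
z = (z_r − z_0)/SE = (0.470991 − 1.333080) / 0.156174 = -0.862089 / 0.156174 = -5.520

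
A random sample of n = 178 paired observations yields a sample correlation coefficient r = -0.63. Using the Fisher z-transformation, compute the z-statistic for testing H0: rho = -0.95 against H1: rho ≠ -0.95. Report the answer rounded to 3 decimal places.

14.424

Fisher z: atanh(-0.63) = -0.741416, atanh(-0.95) = -1.831781
z = (z_r − z_0)·√(n−3) = (-0.741416 − (-1.831781))·√175 = 1.090365 · 13.228757 = 14.424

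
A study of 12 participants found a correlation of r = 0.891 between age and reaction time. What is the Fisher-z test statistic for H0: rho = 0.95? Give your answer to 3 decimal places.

Fisher z: atanh(0.891) = 1.426757, atanh(0.95) = 1.831781
z = (z_r − z_0)·√(n−3) = (1.426757 − 1.831781)·√9 = -0.405024 · 3.000000 = -1.215

-1.215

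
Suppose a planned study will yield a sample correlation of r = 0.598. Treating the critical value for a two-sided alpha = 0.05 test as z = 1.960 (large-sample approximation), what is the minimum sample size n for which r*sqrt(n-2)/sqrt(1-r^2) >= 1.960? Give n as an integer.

Need r·√(n−2)/√(1−r²) ≥ 1.960
√(n−2) ≥ 1.960·√(1−0.357604) / 0.598 = 1.960·0.801496 / 0.598 = 2.6270
n−2 ≥ 6.9011  ⇒  n ≥ 8.9011
Smallest integer n = 9

9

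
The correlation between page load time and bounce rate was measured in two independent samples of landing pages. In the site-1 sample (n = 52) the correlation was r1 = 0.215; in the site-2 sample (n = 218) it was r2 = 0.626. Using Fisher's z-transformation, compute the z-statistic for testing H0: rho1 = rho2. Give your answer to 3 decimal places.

-3.262

Fisher z-transforms: z1 = atanh(0.215) = 0.218408, z2 = atanh(0.626) = 0.734811; difference d = -0.516403
Var(d) = 1/49 + 1/215 = 0.0204082 + 0.0046512 = 0.0250594
z = d/√Var(d) = -0.516403 / √0.0250594 = -0.516403 / 0.158302 = -3.262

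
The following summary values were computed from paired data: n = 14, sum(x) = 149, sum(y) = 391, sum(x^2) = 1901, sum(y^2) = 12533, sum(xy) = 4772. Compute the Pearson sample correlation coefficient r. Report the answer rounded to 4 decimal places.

Numerator: nΣxy − (Σx)(Σy) = 14·4772 − (149)(391) = 8549
Denominator: √[(nΣx²−(Σx)²)(nΣy²−(Σy)²)]
  nΣx²−(Σx)² = 14·1901 − 22201 = 4413;  nΣy²−(Σy)² = 14·12533 − 152881 = 22581
  √(4413·22581) = √99649953 = 9982.4823
r = 8549 / 9982.4823 = 0.8564

0.8564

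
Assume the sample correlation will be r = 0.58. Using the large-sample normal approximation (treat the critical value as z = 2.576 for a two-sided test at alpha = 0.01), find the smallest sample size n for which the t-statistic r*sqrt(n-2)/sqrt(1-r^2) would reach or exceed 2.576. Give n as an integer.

16

r√(n−2)/√(1−r²) ≥ 2.576  ⇔  n−2 ≥ (2.576)²·(1−r²)/r²
(1−r²)/r² = (1−0.3364)/0.3364 = 1.9727
n ≥ 2 + 6.635776·1.9727 = 2 + 13.0904 = 15.0904
⌈15.0904⌉ = 16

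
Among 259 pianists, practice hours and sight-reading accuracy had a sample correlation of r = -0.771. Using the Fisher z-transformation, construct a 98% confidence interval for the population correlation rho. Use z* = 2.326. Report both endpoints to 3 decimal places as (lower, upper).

z_r = atanh(-0.771) = -1.022789;  SE = 1/√(n−3) = 1/√256 = 0.062500
z-limits: -1.022789 ± 2.326·0.062500 = -1.022789 ± 0.145375 = [-1.168164, -0.877414]
ρ-limits: (tanh -1.168164, tanh -0.877414) = (-0.824, -0.705)

(-0.824, -0.705)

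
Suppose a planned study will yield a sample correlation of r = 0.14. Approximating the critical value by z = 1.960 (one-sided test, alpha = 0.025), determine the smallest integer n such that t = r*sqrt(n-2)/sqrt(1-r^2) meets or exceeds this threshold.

r√(n−2)/√(1−r²) ≥ 1.960  ⇔  n−2 ≥ (1.960)²·(1−r²)/r²
(1−r²)/r² = (1−0.0196)/0.0196 = 50.0204
n ≥ 2 + 3.8416·50.0204 = 2 + 192.1584 = 194.1584
⌈194.1584⌉ = 195

195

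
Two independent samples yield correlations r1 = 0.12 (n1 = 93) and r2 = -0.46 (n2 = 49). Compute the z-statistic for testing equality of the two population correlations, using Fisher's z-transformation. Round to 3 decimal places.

3.409

z1 = atanh(0.12) = 0.120581,  z2 = atanh(-0.46) = -0.497311
SE = √(1/(n1−3) + 1/(n2−3)) = √(1/90 + 1/46) = √(0.0111111 + 0.0217391) = √0.0328502 = 0.181246
z = (z1 − z2)/SE = (0.120581 − (-0.497311)) / 0.181246 = 0.617892 / 0.181246 = 3.409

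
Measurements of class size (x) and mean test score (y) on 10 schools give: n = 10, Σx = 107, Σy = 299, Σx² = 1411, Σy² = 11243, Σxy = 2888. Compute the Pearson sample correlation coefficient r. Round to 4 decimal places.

Numerator: nΣxy − (Σx)(Σy) = 10·2888 − (107)(299) = -3113
Denominator: √[(nΣx²−(Σx)²)(nΣy²−(Σy)²)]
  nΣx²−(Σx)² = 10·1411 − 11449 = 2661;  nΣy²−(Σy)² = 10·11243 − 89401 = 23029
  √(2661·23029) = √61280169 = 7828.1651
r = -3113 / 7828.1651 = -0.3977

-0.3977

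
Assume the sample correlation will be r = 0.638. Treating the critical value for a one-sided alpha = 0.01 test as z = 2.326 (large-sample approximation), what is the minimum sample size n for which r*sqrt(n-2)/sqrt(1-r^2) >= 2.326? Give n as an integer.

10

Need r·√(n−2)/√(1−r²) ≥ 2.326
√(n−2) ≥ 2.326·√(1−0.407044) / 0.638 = 2.326·0.770036 / 0.638 = 2.8074
n−2 ≥ 7.8815  ⇒  n ≥ 9.8815
Smallest integer n = 10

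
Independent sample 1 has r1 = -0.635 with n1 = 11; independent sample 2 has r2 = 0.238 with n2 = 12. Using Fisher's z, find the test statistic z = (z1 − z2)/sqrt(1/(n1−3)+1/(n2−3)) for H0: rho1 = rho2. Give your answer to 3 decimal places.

z1 = atanh(-0.635) = -0.749750,  z2 = atanh(0.238) = 0.242653
SE = √(1/(n1−3) + 1/(n2−3)) = √(1/8 + 1/9) = √(0.1250000 + 0.1111111) = √0.2361111 = 0.485913
z = (z1 − z2)/SE = (-0.749750 − 0.242653) / 0.485913 = -0.992403 / 0.485913 = -2.042

-2.042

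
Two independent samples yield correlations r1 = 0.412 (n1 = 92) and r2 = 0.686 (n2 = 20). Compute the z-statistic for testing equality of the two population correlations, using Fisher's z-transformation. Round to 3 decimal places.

-1.520

z1 = atanh(0.412) = 0.438018,  z2 = atanh(0.686) = 0.840361
SE = √(1/(n1−3) + 1/(n2−3)) = √(1/89 + 1/17) = √(0.0112360 + 0.0588235) = √0.0700595 = 0.264688
z = (z1 − z2)/SE = (0.438018 − 0.840361) / 0.264688 = -0.402343 / 0.264688 = -1.520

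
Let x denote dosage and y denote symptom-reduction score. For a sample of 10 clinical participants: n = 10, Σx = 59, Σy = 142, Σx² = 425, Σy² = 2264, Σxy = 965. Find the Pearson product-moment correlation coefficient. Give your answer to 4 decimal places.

Numerator: nΣxy − (Σx)(Σy) = 10·965 − (59)(142) = 1272
Denominator: √[(nΣx²−(Σx)²)(nΣy²−(Σy)²)]
  nΣx²−(Σx)² = 10·425 − 3481 = 769;  nΣy²−(Σy)² = 10·2264 − 20164 = 2476
  √(769·2476) = √1904044 = 1379.8710
r = 1272 / 1379.8710 = 0.9218

0.9218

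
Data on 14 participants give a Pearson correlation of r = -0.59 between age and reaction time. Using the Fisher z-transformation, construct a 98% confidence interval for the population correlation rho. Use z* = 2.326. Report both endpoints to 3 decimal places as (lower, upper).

Fisher z: z_r = atanh(r) = ½·ln((1+(-0.59))/(1−(-0.59))) = -0.677666
SE(z) = 1/√(n−3) = 1/√11 = 0.301511
98% ⇒ z* = 2.326; margin = 2.326·0.301511 = 0.701315
CI on z-scale: (-1.378981, 0.023649)
Back-transform: tanh(-1.378981) = -0.880723, tanh(0.023649) = 0.023645

(-0.881, 0.024)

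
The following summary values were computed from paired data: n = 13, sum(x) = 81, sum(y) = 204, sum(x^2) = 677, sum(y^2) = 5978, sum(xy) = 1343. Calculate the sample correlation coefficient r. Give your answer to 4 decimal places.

0.1040

S_xy = nΣxy − ΣxΣy = 13·1343 − 81·204 = 17459 − 16524 = 935
S_xx = nΣx² − (Σx)² = 13·677 − 81² = 8801 − 6561 = 2240
S_yy = nΣy² − (Σy)² = 13·5978 − 204² = 77714 − 41616 = 36098
r = S_xy / √(S_xx·S_yy) = 935 / √(2240·36098) = 935 / √80859520 = 935 / 8992.1922 = 0.1040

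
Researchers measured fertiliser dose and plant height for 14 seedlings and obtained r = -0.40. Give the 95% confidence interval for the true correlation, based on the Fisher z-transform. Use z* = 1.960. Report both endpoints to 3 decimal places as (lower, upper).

(-0.768, 0.166)

Fisher z: z_r = atanh(r) = ½·ln((1+(-0.40))/(1−(-0.40))) = -0.423649
SE(z) = 1/√(n−3) = 1/√11 = 0.301511
95% ⇒ z* = 1.960; margin = 1.960·0.301511 = 0.590962
CI on z-scale: (-1.014611, 0.167313)
Back-transform: tanh(-1.014611) = -0.767662, tanh(0.167313) = 0.165769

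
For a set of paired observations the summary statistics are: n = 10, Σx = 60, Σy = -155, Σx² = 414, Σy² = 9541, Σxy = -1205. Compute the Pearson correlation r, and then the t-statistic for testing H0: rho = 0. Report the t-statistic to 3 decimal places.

S_xy = nΣxy − ΣxΣy = 10·(-1205) − 60·(-155) = -12050 − (-9300) = -2750
S_xx = nΣx² − (Σx)² = 10·414 − 60² = 4140 − 3600 = 540
S_yy = nΣy² − (Σy)² = 10·9541 − (-155)² = 95410 − 24025 = 71385
r = S_xy / √(S_xx·S_yy) = -2750 / √(540·71385) = -2750 / √38547900 = -2750 / 6208.6955 = -0.4429
t = r·√(n−2)/√(1−r²) = -0.4429·√8 / √(1−0.196160) = -1.252710 / 0.896571 = -1.397

-1.397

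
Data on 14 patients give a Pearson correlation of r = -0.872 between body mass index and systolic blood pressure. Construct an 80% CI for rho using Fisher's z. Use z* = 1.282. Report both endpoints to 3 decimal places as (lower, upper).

z_r = atanh(-0.872) = -1.341366;  SE = 1/√(n−3) = 1/√11 = 0.301511
z-limits: -1.341366 ± 1.282·0.301511 = -1.341366 ± 0.386537 = [-1.727903, -0.954829]
ρ-limits: (tanh -1.727903, tanh -0.954829) = (-0.939, -0.742)

(-0.939, -0.742)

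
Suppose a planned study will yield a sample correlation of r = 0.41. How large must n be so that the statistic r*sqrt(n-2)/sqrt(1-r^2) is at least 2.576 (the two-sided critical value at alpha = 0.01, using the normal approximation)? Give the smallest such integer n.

r√(n−2)/√(1−r²) ≥ 2.576  ⇔  n−2 ≥ (2.576)²·(1−r²)/r²
(1−r²)/r² = (1−0.1681)/0.1681 = 4.9488
n ≥ 2 + 6.635776·4.9488 = 2 + 32.8391 = 34.8391
⌈34.8391⌉ = 35

35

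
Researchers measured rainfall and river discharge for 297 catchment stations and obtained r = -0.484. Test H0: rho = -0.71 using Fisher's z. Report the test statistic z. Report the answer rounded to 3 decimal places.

Fisher z: atanh(-0.484) = -0.528195, atanh(-0.71) = -0.887184
z = (z_r − z_0)·√(n−3) = (-0.528195 − (-0.887184))·√294 = 0.358989 · 17.146428 = 6.155

6.155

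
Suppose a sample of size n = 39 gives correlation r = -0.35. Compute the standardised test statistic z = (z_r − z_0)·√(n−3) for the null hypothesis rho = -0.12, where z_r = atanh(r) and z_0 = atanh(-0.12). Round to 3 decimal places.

Fisher z: atanh(-0.35) = -0.365444, atanh(-0.12) = -0.120581
z = (z_r − z_0)·√(n−3) = (-0.365444 − (-0.120581))·√36 = -0.244863 · 6.000000 = -1.469

-1.469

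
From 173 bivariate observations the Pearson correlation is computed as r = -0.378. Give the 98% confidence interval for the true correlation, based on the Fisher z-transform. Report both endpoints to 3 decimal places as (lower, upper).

(-0.520, -0.216)

z_r = atanh(-0.378) = -0.397724;  SE = 1/√(n−3) = 1/√170 = 0.076696
z-limits: -0.397724 ± 2.326·0.076696 = -0.397724 ± 0.178395 = [-0.576119, -0.219329]
ρ-limits: (tanh -0.576119, tanh -0.219329) = (-0.520, -0.216)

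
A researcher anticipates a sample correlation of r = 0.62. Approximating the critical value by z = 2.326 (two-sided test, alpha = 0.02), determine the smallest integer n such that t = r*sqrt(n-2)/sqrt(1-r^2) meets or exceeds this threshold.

r√(n−2)/√(1−r²) ≥ 2.326  ⇔  n−2 ≥ (2.326)²·(1−r²)/r²
(1−r²)/r² = (1−0.3844)/0.3844 = 1.6015
n ≥ 2 + 5.410276·1.6015 = 2 + 8.6646 = 10.6646
⌈10.6646⌉ = 11

11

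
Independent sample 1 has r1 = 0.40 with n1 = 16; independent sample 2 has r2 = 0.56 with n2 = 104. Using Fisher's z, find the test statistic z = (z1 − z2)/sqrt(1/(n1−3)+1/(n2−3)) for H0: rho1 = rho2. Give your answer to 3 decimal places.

-0.710

Fisher z-transforms: z1 = atanh(0.40) = 0.423649, z2 = atanh(0.56) = 0.632833; difference d = -0.209184
Var(d) = 1/13 + 1/101 = 0.0769231 + 0.0099010 = 0.0868241
z = d/√Var(d) = -0.209184 / √0.0868241 = -0.209184 / 0.294659 = -0.710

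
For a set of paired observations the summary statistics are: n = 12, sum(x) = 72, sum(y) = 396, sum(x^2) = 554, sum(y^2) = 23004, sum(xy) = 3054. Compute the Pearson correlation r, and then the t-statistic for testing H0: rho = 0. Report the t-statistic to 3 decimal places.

Numerator: nΣxy − (Σx)(Σy) = 12·3054 − (72)(396) = 8136
Denominator: √[(nΣx²−(Σx)²)(nΣy²−(Σy)²)]
  nΣx²−(Σx)² = 12·554 − 5184 = 1464;  nΣy²−(Σy)² = 12·23004 − 156816 = 119232
  √(1464·119232) = √174555648 = 13211.9510
r = 8136 / 13211.9510 = 0.6158
t = r·√(n−2)/√(1−r²) = 0.6158·√10 / √(1−0.379210) = 1.947331 / 0.787902 = 2.472

2.472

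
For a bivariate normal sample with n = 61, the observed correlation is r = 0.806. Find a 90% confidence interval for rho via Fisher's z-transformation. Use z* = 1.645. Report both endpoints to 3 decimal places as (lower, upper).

z_r = atanh(0.806) = 1.115506;  SE = 1/√(n−3) = 1/√58 = 0.131306
z-limits: 1.115506 ± 1.645·0.131306 = 1.115506 ± 0.215998 = [0.899508, 1.331504]
ρ-limits: (tanh 0.899508, tanh 1.331504) = (0.716, 0.870)

(0.716, 0.870)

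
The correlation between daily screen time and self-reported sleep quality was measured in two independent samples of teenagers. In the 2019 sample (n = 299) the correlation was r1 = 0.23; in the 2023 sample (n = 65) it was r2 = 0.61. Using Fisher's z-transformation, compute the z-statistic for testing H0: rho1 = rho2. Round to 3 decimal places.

z1 = atanh(0.23) = 0.234189,  z2 = atanh(0.61) = 0.708921
SE = √(1/(n1−3) + 1/(n2−3)) = √(1/296 + 1/62) = √(0.0033784 + 0.0161290) = √0.0195074 = 0.139669
z = (z1 − z2)/SE = (0.234189 − 0.708921) / 0.139669 = -0.474732 / 0.139669 = -3.399

-3.399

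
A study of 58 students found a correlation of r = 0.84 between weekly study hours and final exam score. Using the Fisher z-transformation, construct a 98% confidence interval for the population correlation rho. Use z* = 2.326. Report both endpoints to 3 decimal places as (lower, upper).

(0.720, 0.911)

z_r = atanh(0.84) = 1.221174;  SE = 1/√(n−3) = 1/√55 = 0.134840
z-limits: 1.221174 ± 2.326·0.134840 = 1.221174 ± 0.313638 = [0.907536, 1.534812]
ρ-limits: (tanh 0.907536, tanh 1.534812) = (0.720, 0.911)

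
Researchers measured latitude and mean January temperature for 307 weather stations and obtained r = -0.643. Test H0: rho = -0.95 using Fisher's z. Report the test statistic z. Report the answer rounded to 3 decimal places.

z_r = atanh(-0.643) = -0.763272,  z_0 = atanh(-0.95) = -1.831781
SE = 1/√(n−3) = 1/√304 = 0.057354
z = (z_r − z_0)/SE = (-0.763272 − (-1.831781)) / 0.057354 = 1.068509 / 0.057354 = 18.630

18.630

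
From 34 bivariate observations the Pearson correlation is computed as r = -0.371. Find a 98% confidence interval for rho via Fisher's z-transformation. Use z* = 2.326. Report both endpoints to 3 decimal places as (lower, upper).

z_r = atanh(-0.371) = -0.389582;  SE = 1/√(n−3) = 1/√31 = 0.179605
z-limits: -0.389582 ± 2.326·0.179605 = -0.389582 ± 0.417761 = [-0.807343, 0.028179]
ρ-limits: (tanh -0.807343, tanh 0.028179) = (-0.668, 0.028)

(-0.668, 0.028)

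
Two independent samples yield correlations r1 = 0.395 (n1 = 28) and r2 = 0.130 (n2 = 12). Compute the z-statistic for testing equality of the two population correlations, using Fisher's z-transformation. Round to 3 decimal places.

0.738

Fisher z-transforms: z1 = atanh(0.395) = 0.417711, z2 = atanh(0.130) = 0.130740; difference d = 0.286971
Var(d) = 1/25 + 1/9 = 0.0400000 + 0.1111111 = 0.1511111
z = d/√Var(d) = 0.286971 / √0.1511111 = 0.286971 / 0.388730 = 0.738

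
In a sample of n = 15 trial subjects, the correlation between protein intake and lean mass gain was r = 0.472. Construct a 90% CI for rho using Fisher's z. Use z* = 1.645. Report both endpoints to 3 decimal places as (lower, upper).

z_r = atanh(0.472) = 0.512641;  SE = 1/√(n−3) = 1/√12 = 0.288675
z-limits: 0.512641 ± 1.645·0.288675 = 0.512641 ± 0.474870 = [0.037771, 0.987511]
ρ-limits: (tanh 0.037771, tanh 0.987511) = (0.038, 0.756)

(0.038, 0.756)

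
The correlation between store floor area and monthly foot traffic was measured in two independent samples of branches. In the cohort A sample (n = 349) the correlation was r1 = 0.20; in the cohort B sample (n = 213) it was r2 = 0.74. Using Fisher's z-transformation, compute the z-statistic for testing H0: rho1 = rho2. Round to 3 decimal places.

-8.548

Fisher z-transforms: z1 = atanh(0.20) = 0.202733, z2 = atanh(0.74) = 0.950479; difference d = -0.747746
Var(d) = 1/346 + 1/210 = 0.0028902 + 0.0047619 = 0.0076521
z = d/√Var(d) = -0.747746 / √0.0076521 = -0.747746 / 0.087476 = -8.548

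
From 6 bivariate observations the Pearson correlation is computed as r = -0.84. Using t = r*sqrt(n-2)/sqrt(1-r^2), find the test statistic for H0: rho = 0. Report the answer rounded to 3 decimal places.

1 − r² = 1 − 0.7056 = 0.2944;  √(1−r²) = 0.542586
√(n−2) = √4 = 2.000000
t = r·√(n−2)/√(1−r²) = -0.84 · 2.000000 / 0.542586 = -3.096

-3.096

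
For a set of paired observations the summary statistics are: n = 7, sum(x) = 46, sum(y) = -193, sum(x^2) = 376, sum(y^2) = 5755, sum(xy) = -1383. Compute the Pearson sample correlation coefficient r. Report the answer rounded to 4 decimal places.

-0.6416

Numerator: nΣxy − (Σx)(Σy) = 7·(-1383) − (46)(-193) = -803
Denominator: √[(nΣx²−(Σx)²)(nΣy²−(Σy)²)]
  nΣx²−(Σx)² = 7·376 − 2116 = 516;  nΣy²−(Σy)² = 7·5755 − 37249 = 3036
  √(516·3036) = √1566576 = 1251.6293
r = -803 / 1251.6293 = -0.6416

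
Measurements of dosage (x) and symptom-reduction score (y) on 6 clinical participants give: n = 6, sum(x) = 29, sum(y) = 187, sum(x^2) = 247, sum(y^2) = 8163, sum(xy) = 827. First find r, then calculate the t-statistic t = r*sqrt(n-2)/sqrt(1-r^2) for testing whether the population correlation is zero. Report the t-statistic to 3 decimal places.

S_xy = nΣxy − ΣxΣy = 6·827 − 29·187 = 4962 − 5423 = -461
S_xx = nΣx² − (Σx)² = 6·247 − 29² = 1482 − 841 = 641
S_yy = nΣy² − (Σy)² = 6·8163 − 187² = 48978 − 34969 = 14009
r = S_xy / √(S_xx·S_yy) = -461 / √(641·14009) = -461 / √8979769 = -461 / 2996.6263 = -0.1538
t = r·√(n−2)/√(1−r²) = -0.1538·√4 / √(1−0.023654) = -0.307600 / 0.988102 = -0.311

-0.311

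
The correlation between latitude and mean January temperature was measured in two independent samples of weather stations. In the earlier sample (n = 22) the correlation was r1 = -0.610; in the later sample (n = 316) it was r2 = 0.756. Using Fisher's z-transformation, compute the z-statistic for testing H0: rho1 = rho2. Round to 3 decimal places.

-7.177

z1 = atanh(-0.610) = -0.708921,  z2 = atanh(0.756) = 0.986813
SE = √(1/(n1−3) + 1/(n2−3)) = √(1/19 + 1/313) = √(0.0526316 + 0.0031949) = √0.0558265 = 0.236276
z = (z1 − z2)/SE = (-0.708921 − 0.986813) / 0.236276 = -1.695734 / 0.236276 = -7.177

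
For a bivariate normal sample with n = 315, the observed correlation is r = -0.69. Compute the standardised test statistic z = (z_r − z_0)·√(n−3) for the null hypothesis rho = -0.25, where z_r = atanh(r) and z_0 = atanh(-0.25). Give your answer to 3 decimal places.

-10.466

Fisher z: atanh(-0.69) = -0.847956, atanh(-0.25) = -0.255413
z = (z_r − z_0)·√(n−3) = (-0.847956 − (-0.255413))·√312 = -0.592543 · 17.663522 = -10.466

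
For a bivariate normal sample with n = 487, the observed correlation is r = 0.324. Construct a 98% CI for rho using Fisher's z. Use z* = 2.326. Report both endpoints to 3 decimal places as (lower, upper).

Fisher z: z_r = atanh(r) = ½·ln((1+0.324)/(1−0.324)) = 0.336110
SE(z) = 1/√(n−3) = 1/√484 = 0.045455
98% ⇒ z* = 2.326; margin = 2.326·0.045455 = 0.105728
CI on z-scale: (0.230382, 0.441838)
Back-transform: tanh(0.230382) = 0.226391, tanh(0.441838) = 0.415167

(0.226, 0.415)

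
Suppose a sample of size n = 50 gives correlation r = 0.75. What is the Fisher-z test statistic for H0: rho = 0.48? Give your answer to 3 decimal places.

3.085

Fisher z: atanh(0.75) = 0.972955, atanh(0.48) = 0.522984
z = (z_r − z_0)·√(n−3) = (0.972955 − 0.522984)·√47 = 0.449971 · 6.855655 = 3.085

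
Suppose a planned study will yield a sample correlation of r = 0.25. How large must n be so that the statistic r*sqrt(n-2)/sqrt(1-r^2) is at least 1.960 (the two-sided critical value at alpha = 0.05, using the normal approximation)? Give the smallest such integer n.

60

r√(n−2)/√(1−r²) ≥ 1.960  ⇔  n−2 ≥ (1.960)²·(1−r²)/r²
(1−r²)/r² = (1−0.0625)/0.0625 = 15.0000
n ≥ 2 + 3.8416·15.0000 = 2 + 57.6240 = 59.6240
⌈59.6240⌉ = 60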